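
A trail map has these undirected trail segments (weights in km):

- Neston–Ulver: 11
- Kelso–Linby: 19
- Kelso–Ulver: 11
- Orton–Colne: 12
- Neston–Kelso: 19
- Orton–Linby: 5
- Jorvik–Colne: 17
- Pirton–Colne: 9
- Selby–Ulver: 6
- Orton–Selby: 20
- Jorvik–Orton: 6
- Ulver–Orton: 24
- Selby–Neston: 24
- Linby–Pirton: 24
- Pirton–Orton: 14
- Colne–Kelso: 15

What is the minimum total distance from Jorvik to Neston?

Shortest distances from Jorvik:
Jorvik: 0
Orton: 6  (via Jorvik)
Linby: 11  (via Orton)
Colne: 17  (via Jorvik)
Pirton: 20  (via Orton)
Selby: 26  (via Orton)
Kelso: 30  (via Linby)
Ulver: 30  (via Orton)
Neston: 41  (via Ulver)
Shortest route: Jorvik → Orton → Ulver → Neston = 41 km.

41 km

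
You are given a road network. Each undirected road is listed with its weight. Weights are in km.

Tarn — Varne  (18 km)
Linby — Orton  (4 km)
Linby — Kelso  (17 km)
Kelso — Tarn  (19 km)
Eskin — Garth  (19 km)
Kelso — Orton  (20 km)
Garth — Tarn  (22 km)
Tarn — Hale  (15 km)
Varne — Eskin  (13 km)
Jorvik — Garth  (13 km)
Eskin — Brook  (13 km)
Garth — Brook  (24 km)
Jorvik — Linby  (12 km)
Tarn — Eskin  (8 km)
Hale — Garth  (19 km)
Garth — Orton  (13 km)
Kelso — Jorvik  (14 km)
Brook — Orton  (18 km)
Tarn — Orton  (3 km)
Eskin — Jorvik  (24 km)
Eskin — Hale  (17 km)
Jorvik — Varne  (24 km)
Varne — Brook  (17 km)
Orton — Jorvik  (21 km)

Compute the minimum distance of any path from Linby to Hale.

22 km

Candidate routes:
Linby → Orton → Tarn → Hale: 4+3+15 = 22
Linby → Orton → Garth → Hale: 4+13+19 = 36
Linby → Orton → Tarn → Eskin → Hale: 4+3+8+17 = 32
Linby → Jorvik → Garth → Hale: 12+13+19 = 44
The minimum is 22 km via Linby → Orton → Tarn → Hale.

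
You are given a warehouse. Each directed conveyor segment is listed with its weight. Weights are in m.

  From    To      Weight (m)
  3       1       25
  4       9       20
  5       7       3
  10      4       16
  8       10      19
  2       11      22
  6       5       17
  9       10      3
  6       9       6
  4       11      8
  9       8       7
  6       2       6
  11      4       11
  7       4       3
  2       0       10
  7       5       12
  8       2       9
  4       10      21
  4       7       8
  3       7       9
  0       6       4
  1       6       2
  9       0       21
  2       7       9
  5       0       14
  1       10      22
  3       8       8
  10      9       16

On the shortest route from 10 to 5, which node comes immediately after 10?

4

Candidate routes:
10–9–0–6–5: 16+21+4+17 = 58
10–4–7–5: 16+8+12 = 36
10–9–8–2–7–5: 16+7+9+9+12 = 53
Cheapest is 10–4–7–5 at 36 m.
So from 10 the first move is to 4.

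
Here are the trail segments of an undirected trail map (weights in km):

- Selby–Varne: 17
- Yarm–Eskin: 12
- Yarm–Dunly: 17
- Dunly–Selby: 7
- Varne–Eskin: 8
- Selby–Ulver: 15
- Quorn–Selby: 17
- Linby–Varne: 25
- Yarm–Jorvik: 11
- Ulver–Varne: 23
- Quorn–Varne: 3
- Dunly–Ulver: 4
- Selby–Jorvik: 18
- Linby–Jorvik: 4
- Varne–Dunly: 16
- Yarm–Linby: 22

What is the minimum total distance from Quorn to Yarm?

23 km

Settle nodes by increasing distance from Quorn:
Quorn: 0
Varne: 3  (via Quorn)
Eskin: 11  (via Varne)
Selby: 17  (via Quorn)
Dunly: 19  (via Varne)
Ulver: 23  (via Dunly)
Yarm: 23  (via Eskin)
Shortest route: Quorn → Varne → Eskin → Yarm = 23 km.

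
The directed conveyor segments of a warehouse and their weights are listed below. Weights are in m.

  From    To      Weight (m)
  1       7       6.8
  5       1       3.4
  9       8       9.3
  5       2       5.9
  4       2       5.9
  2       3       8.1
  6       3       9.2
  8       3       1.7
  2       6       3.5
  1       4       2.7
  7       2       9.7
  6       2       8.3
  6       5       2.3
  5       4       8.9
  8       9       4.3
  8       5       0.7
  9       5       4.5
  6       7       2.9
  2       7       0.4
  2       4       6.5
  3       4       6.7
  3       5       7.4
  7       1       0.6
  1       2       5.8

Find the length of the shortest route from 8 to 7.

Candidate routes:
8 - 5 - 1 - 7: 0.7+3.4+6.8 = 10.9
8 - 5 - 2 - 7: 0.7+5.9+0.4 = 7
8 - 5 - 1 - 2 - 7: 0.7+3.4+5.8+0.4 = 10.3
The minimum is 7 m via 8 - 5 - 2 - 7.

7 m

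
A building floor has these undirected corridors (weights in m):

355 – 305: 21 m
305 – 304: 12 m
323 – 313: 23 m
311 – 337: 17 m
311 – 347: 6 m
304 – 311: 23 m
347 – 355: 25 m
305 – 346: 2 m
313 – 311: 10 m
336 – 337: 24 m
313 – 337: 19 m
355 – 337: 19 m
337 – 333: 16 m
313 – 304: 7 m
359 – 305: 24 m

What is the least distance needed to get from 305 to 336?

62 m

Candidate routes:
305 - 355 - 337 - 336: 21+19+24 = 64
305 - 304 - 313 - 337 - 336: 12+7+19+24 = 62
305 - 304 - 313 - 311 - 337 - 336: 12+7+10+17+24 = 70
305 - 304 - 311 - 337 - 336: 12+23+17+24 = 76
The minimum is 62 m via 305 - 304 - 313 - 337 - 336.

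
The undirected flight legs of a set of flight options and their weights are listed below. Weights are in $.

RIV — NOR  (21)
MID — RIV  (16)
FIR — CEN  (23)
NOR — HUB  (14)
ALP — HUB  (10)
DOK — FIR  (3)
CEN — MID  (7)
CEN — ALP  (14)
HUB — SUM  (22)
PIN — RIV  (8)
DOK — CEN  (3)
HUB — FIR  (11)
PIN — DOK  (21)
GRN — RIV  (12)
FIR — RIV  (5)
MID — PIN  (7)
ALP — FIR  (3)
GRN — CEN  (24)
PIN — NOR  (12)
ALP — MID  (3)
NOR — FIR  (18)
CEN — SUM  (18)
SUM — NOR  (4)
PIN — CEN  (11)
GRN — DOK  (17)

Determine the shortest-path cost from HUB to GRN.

Candidate routes:
HUB - FIR - RIV - GRN: 11+5+12 = 28
HUB - ALP - FIR - RIV - GRN: 10+3+5+12 = 30
HUB - FIR - DOK - GRN: 11+3+17 = 31
HUB - ALP - FIR - DOK - GRN: 10+3+3+17 = 33
Cheapest is HUB - FIR - RIV - GRN at $28.

$28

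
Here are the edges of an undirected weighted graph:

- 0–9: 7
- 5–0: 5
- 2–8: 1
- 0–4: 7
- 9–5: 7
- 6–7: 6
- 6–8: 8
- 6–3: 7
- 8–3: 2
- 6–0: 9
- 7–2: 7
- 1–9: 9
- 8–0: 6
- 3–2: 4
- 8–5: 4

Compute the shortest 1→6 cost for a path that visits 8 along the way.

Shortest 1→8: 1 → 9 → 5 → 8 = 20
Best 8 to 6: 8 → 6 costing 8
Total via 8: 20 + 8 = 28.

28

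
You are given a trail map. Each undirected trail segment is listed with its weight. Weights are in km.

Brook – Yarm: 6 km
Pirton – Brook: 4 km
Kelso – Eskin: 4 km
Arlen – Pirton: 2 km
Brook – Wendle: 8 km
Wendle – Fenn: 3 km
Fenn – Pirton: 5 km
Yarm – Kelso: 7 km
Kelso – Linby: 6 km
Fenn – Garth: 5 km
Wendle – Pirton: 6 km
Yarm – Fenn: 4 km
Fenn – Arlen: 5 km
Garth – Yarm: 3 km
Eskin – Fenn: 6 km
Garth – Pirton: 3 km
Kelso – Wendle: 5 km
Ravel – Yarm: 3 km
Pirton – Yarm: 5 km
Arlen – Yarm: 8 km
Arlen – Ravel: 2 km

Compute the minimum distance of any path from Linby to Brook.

Candidate routes:
Linby - Kelso - Wendle - Brook: 6+5+8 = 19
Linby - Kelso - Wendle - Pirton - Brook: 6+5+6+4 = 21
Cheapest is Linby - Kelso - Wendle - Brook at 19 km.

19 km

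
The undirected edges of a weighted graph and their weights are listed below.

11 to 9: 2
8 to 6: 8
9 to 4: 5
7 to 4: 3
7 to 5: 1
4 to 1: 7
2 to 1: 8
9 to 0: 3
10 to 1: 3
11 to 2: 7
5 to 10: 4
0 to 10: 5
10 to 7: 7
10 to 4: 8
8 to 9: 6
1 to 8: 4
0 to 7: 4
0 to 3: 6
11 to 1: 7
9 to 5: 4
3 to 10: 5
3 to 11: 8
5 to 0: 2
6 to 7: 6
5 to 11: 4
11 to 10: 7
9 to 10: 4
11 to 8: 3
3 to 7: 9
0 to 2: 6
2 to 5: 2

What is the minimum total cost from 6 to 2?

9

Compare a few routes:
6 - 7 - 5 - 0 - 2: 6+1+2+6 = 15
6 - 7 - 5 - 2: 6+1+2 = 9
6 - 7 - 0 - 5 - 2: 6+4+2+2 = 14
The minimum is 9 via 6 - 7 - 5 - 2.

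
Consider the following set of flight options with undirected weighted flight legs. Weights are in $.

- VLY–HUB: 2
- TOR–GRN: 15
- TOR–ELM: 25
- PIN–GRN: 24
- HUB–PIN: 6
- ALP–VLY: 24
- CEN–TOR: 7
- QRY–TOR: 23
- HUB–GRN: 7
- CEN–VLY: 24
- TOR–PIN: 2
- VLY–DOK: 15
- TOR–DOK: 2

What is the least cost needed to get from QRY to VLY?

Candidate routes:
QRY → TOR → PIN → HUB → VLY: 23+2+6+2 = 33
QRY → TOR → CEN → VLY: 23+7+24 = 54
QRY → TOR → GRN → HUB → VLY: 23+15+7+2 = 47
QRY → TOR → DOK → VLY: 23+2+15 = 40
The minimum is $33 via QRY → TOR → PIN → HUB → VLY.

$33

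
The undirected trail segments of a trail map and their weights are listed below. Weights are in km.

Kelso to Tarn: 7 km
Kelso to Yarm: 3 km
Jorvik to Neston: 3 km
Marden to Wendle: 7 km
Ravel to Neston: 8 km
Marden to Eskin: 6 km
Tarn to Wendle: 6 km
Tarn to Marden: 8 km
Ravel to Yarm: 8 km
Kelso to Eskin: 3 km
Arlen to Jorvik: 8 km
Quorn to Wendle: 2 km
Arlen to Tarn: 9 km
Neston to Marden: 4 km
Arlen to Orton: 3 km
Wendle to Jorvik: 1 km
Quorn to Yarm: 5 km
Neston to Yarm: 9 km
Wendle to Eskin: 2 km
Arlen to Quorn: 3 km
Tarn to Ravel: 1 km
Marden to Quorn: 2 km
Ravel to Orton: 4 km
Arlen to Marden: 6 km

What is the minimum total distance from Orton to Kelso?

Settle nodes by increasing distance from Orton:
Orton: 0
Arlen: 3  (via Orton)
Ravel: 4  (via Orton)
Tarn: 5  (via Ravel)
Quorn: 6  (via Arlen)
Wendle: 8  (via Quorn)
Marden: 8  (via Quorn)
Jorvik: 9  (via Wendle)
Eskin: 10  (via Wendle)
Yarm: 11  (via Quorn)
Neston: 12  (via Ravel)
Kelso: 12  (via Tarn)
Shortest route: Orton–Ravel–Tarn–Kelso = 12 km.

12 km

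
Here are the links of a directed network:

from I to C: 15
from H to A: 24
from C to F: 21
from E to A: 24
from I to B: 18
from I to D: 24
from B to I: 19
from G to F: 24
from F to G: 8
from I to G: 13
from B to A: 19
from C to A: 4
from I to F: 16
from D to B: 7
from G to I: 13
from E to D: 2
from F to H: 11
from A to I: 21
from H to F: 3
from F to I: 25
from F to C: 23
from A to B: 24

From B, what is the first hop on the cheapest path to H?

Candidate routes:
B → I → F → H: 19+16+11 = 46
B → I → C → F → H: 19+15+21+11 = 66
Cheapest is B → I → F → H at 46.
So from B the first move is to I.

I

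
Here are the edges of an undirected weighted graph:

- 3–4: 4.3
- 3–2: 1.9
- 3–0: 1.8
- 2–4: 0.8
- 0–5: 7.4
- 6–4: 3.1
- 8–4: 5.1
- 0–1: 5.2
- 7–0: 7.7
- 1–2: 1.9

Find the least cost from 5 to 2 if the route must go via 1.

Shortest 5→1: 5–0–1 = 12.6
Best 1 to 2: 1–2 costing 1.9
Total via 1: 12.6 + 1.9 = 14.5.

14.5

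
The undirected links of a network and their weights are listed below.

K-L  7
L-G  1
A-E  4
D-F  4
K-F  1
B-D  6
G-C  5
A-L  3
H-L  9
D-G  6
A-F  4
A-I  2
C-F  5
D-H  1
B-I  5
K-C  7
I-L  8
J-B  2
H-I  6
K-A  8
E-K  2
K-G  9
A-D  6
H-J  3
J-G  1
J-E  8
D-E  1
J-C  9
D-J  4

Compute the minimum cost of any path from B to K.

Settle nodes by increasing distance from B:
B: 0
J: 2  (via B)
G: 3  (via J)
L: 4  (via G)
H: 5  (via J)
I: 5  (via B)
D: 6  (via B)
A: 7  (via L)
E: 7  (via D)
C: 8  (via G)
K: 9  (via E)
Shortest route: B–D–E–K = 9.

9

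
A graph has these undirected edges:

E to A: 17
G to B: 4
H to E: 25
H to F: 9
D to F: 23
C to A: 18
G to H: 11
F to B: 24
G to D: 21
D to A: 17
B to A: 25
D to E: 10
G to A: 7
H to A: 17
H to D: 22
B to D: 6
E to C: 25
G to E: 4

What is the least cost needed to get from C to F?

Settle nodes by increasing distance from C:
C: 0
A: 18  (via C)
E: 25  (via C)
G: 25  (via A)
B: 29  (via G)
D: 35  (via A)
H: 35  (via A)
F: 44  (via H)
Shortest route: C → A → H → F = 44.

44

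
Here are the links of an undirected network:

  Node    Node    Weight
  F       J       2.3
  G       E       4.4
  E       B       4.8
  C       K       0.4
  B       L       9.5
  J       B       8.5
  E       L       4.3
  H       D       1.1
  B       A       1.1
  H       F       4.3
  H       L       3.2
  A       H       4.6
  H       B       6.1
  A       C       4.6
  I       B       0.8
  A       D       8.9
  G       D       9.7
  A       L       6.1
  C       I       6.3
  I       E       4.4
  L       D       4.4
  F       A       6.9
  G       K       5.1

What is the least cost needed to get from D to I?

Compare a few routes:
D → H → B → I: 1.1+6.1+0.8 = 8
D → H → A → B → I: 1.1+4.6+1.1+0.8 = 7.6
Cheapest is D → H → A → B → I at 7.6.

7.6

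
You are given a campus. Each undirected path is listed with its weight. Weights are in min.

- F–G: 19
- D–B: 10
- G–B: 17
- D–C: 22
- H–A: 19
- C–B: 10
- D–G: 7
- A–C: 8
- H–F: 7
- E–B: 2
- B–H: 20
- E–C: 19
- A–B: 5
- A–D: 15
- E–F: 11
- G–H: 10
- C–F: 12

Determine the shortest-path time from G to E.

19 min

Candidate routes:
G–H–F–E: 10+7+11 = 28
G–B–E: 17+2 = 19
The minimum is 19 min via G–B–E.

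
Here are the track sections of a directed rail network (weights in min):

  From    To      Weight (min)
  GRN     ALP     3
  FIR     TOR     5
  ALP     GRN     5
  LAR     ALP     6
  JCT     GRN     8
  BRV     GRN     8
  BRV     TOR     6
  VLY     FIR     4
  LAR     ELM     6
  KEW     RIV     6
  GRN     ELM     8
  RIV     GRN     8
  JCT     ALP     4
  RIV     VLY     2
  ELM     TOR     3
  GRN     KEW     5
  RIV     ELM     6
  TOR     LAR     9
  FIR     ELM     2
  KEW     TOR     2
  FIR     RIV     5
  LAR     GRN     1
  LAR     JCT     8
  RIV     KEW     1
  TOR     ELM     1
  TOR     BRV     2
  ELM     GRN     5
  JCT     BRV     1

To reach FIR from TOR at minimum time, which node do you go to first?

ELM

Compare a few routes:
TOR - LAR - ALP - GRN - KEW - RIV - VLY - FIR: 9+6+5+5+6+2+4 = 37
TOR - BRV - GRN - KEW - RIV - VLY - FIR: 2+8+5+6+2+4 = 27
TOR - LAR - GRN - KEW - RIV - VLY - FIR: 9+1+5+6+2+4 = 27
TOR - ELM - GRN - KEW - RIV - VLY - FIR: 1+5+5+6+2+4 = 23
The minimum is 23 min via TOR - ELM - GRN - KEW - RIV - VLY - FIR.
So from TOR the first move is to ELM.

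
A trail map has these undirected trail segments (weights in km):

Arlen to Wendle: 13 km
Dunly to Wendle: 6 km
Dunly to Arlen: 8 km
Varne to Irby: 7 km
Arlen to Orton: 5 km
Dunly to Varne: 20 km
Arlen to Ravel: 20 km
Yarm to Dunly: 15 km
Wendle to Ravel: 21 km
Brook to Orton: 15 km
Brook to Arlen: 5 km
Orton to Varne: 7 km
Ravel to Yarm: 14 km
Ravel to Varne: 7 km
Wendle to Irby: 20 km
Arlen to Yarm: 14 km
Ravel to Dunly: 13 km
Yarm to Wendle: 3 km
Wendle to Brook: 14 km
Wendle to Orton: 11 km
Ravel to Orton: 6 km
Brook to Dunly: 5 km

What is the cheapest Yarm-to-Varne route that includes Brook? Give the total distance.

Shortest Yarm→Brook: Yarm → Wendle → Dunly → Brook = 14
Best Brook to Varne: Brook → Arlen → Orton → Varne costing 17
Total via Brook: 14 + 17 = 31 km.

31 km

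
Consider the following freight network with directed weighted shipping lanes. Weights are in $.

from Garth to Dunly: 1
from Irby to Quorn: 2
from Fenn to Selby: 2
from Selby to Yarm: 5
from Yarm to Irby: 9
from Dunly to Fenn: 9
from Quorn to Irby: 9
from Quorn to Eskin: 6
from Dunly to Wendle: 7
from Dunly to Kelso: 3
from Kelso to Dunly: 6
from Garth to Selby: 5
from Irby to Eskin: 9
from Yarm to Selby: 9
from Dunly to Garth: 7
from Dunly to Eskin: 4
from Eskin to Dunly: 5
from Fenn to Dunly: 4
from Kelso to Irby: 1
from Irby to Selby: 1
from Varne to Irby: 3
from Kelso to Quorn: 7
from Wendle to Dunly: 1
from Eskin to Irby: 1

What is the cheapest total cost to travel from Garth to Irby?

$5

Running Dijkstra from Garth:
Garth: 0
Dunly: 1  (via Garth)
Kelso: 4  (via Dunly)
Irby: 5  (via Kelso)
Shortest route: Garth → Dunly → Kelso → Irby = $5.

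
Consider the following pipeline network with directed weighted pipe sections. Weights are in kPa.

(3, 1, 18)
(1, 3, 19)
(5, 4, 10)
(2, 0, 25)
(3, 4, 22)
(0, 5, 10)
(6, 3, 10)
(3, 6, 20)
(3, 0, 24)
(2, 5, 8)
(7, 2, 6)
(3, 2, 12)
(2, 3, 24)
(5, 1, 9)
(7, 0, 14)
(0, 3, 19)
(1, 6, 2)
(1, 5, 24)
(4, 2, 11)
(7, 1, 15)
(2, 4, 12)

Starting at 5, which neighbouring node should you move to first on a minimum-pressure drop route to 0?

Compare a few routes:
5–1–6–3–0: 9+2+10+24 = 45
5–4–2–0: 10+11+25 = 46
5–1–3–0: 9+19+24 = 52
The minimum is 45 kPa via 5–1–6–3–0.
So from 5 the first move is to 1.

1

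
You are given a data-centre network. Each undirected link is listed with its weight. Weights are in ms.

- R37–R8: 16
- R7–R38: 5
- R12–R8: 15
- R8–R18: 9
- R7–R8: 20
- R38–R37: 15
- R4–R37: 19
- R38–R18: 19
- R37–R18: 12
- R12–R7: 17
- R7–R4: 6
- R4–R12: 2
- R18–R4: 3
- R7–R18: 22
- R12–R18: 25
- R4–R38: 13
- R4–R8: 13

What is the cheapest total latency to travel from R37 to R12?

Enumerating some paths:
R37 - R38 - R7 - R4 - R12: 15+5+6+2 = 28
R37 - R18 - R4 - R12: 12+3+2 = 17
R37 - R4 - R12: 19+2 = 21
Cheapest is R37 - R18 - R4 - R12 at 17 ms.

17 ms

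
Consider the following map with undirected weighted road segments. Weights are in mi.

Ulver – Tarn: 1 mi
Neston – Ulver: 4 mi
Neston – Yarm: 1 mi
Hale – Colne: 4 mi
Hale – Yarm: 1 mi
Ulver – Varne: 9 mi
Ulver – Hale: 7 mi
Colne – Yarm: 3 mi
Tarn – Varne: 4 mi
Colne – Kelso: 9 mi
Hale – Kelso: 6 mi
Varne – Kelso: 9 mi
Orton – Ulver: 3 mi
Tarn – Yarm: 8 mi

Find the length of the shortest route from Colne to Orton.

11 mi

Running Dijkstra from Colne:
Colne: 0
Yarm: 3  (via Colne)
Hale: 4  (via Colne)
Neston: 4  (via Yarm)
Ulver: 8  (via Neston)
Tarn: 9  (via Ulver)
Kelso: 9  (via Colne)
Orton: 11  (via Ulver)
Shortest route: Colne–Yarm–Neston–Ulver–Orton = 11 mi.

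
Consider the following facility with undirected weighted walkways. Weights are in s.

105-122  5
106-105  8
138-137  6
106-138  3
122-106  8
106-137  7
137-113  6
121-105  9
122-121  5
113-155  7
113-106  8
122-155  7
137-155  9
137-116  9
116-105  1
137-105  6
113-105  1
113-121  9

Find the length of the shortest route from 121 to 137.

Running Dijkstra from 121:
121: 0
122: 5  (via 121)
113: 9  (via 121)
105: 9  (via 121)
116: 10  (via 105)
155: 12  (via 122)
106: 13  (via 122)
137: 15  (via 113)
Shortest route: 121–113–137 = 15 s.

15 s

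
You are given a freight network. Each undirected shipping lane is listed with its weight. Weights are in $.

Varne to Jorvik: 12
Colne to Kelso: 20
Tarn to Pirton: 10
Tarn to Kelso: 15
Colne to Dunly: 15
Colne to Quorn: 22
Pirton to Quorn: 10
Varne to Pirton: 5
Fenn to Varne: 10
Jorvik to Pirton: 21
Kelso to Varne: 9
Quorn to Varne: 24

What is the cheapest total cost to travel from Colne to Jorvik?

Running Dijkstra from Colne:
Colne: 0
Dunly: 15  (via Colne)
Kelso: 20  (via Colne)
Quorn: 22  (via Colne)
Varne: 29  (via Kelso)
Pirton: 32  (via Quorn)
Tarn: 35  (via Kelso)
Fenn: 39  (via Varne)
Jorvik: 41  (via Varne)
Shortest route: Colne–Kelso–Varne–Jorvik = $41.

$41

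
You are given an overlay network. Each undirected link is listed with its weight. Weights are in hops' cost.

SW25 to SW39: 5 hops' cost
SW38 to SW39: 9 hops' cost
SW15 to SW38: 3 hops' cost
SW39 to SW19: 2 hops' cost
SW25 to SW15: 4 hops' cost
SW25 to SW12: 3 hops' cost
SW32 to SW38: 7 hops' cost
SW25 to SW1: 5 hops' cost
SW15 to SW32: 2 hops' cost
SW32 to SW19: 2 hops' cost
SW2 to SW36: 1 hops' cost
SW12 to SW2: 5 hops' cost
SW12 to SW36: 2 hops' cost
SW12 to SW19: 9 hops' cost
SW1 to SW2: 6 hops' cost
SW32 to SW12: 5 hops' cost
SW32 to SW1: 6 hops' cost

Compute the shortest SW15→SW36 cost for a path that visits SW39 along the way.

Shortest SW15→SW39: SW15–SW32–SW19–SW39 = 6
Shortest SW39→SW36: SW39–SW25–SW12–SW36 = 10
Total via SW39: 6 + 10 = 16 hops' cost.

16 hops' cost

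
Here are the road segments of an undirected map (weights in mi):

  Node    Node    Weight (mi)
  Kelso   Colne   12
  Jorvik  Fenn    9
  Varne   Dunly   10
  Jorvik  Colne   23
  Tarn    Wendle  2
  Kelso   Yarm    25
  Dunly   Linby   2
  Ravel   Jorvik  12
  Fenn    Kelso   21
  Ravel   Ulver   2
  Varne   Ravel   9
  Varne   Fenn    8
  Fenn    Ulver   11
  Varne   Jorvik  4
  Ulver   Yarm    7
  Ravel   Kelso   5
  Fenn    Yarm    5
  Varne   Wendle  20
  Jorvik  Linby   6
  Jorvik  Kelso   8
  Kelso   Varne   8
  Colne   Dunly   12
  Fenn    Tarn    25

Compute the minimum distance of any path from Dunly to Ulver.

21 mi

Enumerating some paths:
Dunly → Linby → Jorvik → Ravel → Ulver: 2+6+12+2 = 22
Dunly → Varne → Ravel → Ulver: 10+9+2 = 21
Cheapest is Dunly → Varne → Ravel → Ulver at 21 mi.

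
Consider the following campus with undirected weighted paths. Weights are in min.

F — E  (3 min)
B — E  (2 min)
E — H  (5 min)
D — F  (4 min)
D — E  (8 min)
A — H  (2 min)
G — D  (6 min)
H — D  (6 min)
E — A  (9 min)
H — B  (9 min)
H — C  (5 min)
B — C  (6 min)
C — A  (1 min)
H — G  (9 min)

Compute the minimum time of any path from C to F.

11 min

Enumerating some paths:
C → A → E → F: 1+9+3 = 13
C → A → H → E → F: 1+2+5+3 = 11
Cheapest is C → A → H → E → F at 11 min.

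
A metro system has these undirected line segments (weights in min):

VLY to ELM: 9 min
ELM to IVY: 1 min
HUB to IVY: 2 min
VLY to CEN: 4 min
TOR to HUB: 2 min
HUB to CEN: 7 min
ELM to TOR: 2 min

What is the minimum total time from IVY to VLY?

10 min

Running Dijkstra from IVY:
IVY: 0
ELM: 1  (via IVY)
HUB: 2  (via IVY)
TOR: 3  (via ELM)
CEN: 9  (via HUB)
VLY: 10  (via ELM)
Shortest route: IVY → ELM → VLY = 10 min.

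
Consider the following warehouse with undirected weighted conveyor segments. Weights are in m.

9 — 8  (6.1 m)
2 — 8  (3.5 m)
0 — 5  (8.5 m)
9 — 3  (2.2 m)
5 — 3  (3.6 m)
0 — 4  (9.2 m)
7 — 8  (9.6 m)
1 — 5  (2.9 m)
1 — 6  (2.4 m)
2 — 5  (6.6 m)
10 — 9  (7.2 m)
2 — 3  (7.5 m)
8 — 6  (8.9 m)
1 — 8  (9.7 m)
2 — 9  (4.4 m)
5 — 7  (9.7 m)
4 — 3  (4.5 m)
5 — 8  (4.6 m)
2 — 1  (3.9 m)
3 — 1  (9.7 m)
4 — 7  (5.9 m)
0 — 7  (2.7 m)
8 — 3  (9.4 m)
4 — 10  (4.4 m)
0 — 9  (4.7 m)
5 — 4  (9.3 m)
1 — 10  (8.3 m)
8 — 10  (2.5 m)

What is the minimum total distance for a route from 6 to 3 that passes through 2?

12.9 m

Best 6 to 2: 6–1–2 costing 6.3
Shortest 2→3: 2–9–3 = 6.6
Total via 2: 6.3 + 6.6 = 12.9 m.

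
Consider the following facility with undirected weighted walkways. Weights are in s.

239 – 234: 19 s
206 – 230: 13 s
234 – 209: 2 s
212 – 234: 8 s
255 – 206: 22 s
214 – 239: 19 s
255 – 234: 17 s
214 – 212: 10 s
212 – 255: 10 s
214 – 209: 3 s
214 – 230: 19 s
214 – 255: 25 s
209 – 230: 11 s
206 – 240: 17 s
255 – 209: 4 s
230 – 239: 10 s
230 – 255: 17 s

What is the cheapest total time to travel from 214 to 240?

44 s

Enumerating some paths:
214 - 209 - 255 - 206 - 240: 3+4+22+17 = 46
214 - 209 - 255 - 230 - 206 - 240: 3+4+17+13+17 = 54
214 - 230 - 206 - 240: 19+13+17 = 49
214 - 209 - 230 - 206 - 240: 3+11+13+17 = 44
Cheapest is 214 - 209 - 230 - 206 - 240 at 44 s.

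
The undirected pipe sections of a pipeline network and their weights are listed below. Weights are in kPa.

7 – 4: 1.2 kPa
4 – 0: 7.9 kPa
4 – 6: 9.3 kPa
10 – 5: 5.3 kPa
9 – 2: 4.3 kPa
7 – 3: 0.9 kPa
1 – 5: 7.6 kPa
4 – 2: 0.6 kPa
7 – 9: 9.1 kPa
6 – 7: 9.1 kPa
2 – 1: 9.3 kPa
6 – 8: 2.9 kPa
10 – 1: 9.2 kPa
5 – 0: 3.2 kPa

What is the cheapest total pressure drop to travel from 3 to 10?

18.5 kPa

Enumerating some paths:
3 → 7 → 4 → 2 → 1 → 10: 0.9+1.2+0.6+9.3+9.2 = 21.2
3 → 7 → 4 → 0 → 5 → 10: 0.9+1.2+7.9+3.2+5.3 = 18.5
Cheapest is 3 → 7 → 4 → 0 → 5 → 10 at 18.5 kPa.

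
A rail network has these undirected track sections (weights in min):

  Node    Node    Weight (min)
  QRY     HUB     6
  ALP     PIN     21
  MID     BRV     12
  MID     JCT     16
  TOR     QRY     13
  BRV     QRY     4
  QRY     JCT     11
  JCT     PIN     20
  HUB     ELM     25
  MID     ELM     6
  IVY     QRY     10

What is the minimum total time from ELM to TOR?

Shortest distances from ELM:
ELM: 0
MID: 6  (via ELM)
BRV: 18  (via MID)
QRY: 22  (via BRV)
JCT: 22  (via MID)
HUB: 25  (via ELM)
IVY: 32  (via QRY)
TOR: 35  (via QRY)
Shortest route: ELM–MID–BRV–QRY–TOR = 35 min.

35 min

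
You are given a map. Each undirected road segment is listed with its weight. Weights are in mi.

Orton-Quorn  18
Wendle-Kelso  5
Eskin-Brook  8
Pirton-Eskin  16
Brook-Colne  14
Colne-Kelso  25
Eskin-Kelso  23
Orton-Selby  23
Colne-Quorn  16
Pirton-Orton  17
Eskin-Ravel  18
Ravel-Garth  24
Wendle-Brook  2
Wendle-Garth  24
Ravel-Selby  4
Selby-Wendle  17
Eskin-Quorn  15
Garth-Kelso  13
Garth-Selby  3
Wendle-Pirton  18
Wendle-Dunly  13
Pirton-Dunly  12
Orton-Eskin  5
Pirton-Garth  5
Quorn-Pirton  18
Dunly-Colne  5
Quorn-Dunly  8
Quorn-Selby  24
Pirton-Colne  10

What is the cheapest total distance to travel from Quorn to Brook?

23 mi

Shortest distances from Quorn:
Quorn: 0
Dunly: 8  (via Quorn)
Colne: 13  (via Dunly)
Eskin: 15  (via Quorn)
Orton: 18  (via Quorn)
Pirton: 18  (via Quorn)
Wendle: 21  (via Dunly)
Brook: 23  (via Eskin)
Shortest route: Quorn → Eskin → Brook = 23 mi.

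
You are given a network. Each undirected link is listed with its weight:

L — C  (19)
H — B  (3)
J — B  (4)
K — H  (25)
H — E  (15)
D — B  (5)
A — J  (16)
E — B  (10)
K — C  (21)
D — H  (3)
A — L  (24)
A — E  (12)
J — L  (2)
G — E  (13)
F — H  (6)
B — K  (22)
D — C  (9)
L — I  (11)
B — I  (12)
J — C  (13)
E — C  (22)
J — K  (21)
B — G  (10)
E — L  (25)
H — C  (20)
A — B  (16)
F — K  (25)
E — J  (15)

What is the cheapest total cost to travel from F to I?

Compare a few routes:
F → H → B → I: 6+3+12 = 21
F → H → D → B → J → L → I: 6+3+5+4+2+11 = 31
F → H → B → J → L → I: 6+3+4+2+11 = 26
F → H → D → B → I: 6+3+5+12 = 26
The minimum is 21 via F → H → B → I.

21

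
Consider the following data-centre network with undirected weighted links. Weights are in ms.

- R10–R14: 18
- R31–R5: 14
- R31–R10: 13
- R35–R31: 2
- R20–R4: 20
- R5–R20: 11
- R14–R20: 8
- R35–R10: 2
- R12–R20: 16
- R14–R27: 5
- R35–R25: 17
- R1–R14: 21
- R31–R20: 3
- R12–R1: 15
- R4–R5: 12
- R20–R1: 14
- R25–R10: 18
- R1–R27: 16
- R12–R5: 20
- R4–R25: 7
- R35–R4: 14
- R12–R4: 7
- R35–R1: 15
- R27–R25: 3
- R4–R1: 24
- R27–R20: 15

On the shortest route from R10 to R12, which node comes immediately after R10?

Compare a few routes:
R10 → R35 → R31 → R20 → R12: 2+2+3+16 = 23
R10 → R31 → R20 → R12: 13+3+16 = 32
Cheapest is R10 → R35 → R31 → R20 → R12 at 23 ms.
So from R10 the first move is to R35.

R35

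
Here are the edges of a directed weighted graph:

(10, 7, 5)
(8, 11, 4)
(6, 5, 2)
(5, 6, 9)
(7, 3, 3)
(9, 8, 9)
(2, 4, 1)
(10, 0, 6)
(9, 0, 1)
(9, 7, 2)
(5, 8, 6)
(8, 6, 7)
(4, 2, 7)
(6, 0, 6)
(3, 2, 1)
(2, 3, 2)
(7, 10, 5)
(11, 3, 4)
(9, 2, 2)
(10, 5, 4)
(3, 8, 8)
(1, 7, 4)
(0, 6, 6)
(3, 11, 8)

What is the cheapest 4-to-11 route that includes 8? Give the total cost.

21

Shortest 4→8: 4–2–3–8 = 17
Shortest 8→11: 8–11 = 4
Total via 8: 17 + 4 = 21.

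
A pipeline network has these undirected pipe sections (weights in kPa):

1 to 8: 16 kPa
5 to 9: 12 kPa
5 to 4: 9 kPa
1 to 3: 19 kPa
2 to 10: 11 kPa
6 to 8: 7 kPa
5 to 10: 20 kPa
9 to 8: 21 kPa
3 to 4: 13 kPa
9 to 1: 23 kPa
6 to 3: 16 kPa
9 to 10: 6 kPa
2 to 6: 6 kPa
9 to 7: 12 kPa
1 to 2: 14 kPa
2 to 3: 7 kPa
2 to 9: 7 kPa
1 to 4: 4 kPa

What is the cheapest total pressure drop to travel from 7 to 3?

Settle nodes by increasing distance from 7:
7: 0
9: 12  (via 7)
10: 18  (via 9)
2: 19  (via 9)
5: 24  (via 9)
6: 25  (via 2)
3: 26  (via 2)
Shortest route: 7–9–2–3 = 26 kPa.

26 kPa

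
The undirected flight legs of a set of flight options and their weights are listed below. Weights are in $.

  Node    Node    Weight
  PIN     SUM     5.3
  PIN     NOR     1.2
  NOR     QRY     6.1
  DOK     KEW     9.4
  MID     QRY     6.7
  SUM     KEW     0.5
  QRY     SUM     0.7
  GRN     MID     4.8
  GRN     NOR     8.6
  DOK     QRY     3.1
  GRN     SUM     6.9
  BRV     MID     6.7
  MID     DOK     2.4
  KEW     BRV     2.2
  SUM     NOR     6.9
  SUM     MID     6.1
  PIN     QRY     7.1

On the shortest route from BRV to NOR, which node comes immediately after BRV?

KEW

Enumerating some paths:
BRV–KEW–SUM–PIN–NOR: 2.2+0.5+5.3+1.2 = 9.2
BRV–KEW–SUM–QRY–NOR: 2.2+0.5+0.7+6.1 = 9.5
Cheapest is BRV–KEW–SUM–PIN–NOR at $9.2.
So from BRV the first move is to KEW.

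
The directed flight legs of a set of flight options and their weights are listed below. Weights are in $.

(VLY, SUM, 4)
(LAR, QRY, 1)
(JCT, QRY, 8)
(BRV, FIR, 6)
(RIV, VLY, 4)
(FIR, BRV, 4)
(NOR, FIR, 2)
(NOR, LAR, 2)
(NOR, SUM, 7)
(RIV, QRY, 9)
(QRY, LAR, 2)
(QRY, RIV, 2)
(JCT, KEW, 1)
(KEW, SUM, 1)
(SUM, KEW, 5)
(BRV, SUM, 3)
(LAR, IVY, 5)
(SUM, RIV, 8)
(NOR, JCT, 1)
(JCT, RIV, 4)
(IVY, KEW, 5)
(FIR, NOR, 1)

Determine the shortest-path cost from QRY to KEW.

$12

Compare a few routes:
QRY–RIV–VLY–SUM–KEW: 2+4+4+5 = 15
QRY–LAR–IVY–KEW: 2+5+5 = 12
Cheapest is QRY–LAR–IVY–KEW at $12.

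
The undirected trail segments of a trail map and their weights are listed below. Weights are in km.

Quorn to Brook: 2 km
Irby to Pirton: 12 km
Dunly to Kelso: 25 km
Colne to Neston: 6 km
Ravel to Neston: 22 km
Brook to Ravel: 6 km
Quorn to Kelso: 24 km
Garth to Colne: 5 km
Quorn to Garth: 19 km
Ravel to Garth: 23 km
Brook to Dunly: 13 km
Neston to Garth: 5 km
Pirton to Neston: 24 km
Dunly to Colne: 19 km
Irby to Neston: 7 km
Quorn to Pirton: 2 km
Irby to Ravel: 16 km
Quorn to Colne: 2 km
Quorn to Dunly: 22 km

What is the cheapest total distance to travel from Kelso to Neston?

32 km

Settle nodes by increasing distance from Kelso:
Kelso: 0
Quorn: 24  (via Kelso)
Dunly: 25  (via Kelso)
Colne: 26  (via Quorn)
Pirton: 26  (via Quorn)
Brook: 26  (via Quorn)
Garth: 31  (via Colne)
Ravel: 32  (via Brook)
Neston: 32  (via Colne)
Shortest route: Kelso–Quorn–Colne–Neston = 32 km.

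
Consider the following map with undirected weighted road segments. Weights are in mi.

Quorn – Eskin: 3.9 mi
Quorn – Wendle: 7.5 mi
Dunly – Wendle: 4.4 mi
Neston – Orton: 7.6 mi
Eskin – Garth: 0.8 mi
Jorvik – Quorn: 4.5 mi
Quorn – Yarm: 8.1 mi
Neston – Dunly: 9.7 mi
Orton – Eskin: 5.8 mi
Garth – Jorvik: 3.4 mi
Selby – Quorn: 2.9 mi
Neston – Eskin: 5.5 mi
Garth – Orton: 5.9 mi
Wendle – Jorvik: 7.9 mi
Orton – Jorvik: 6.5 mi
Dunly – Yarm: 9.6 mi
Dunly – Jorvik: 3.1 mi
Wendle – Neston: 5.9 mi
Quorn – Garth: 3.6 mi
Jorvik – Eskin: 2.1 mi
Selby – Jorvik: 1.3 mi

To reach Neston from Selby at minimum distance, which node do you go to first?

Jorvik

Candidate routes:
Selby → Jorvik → Eskin → Neston: 1.3+2.1+5.5 = 8.9
Selby → Jorvik → Garth → Eskin → Neston: 1.3+3.4+0.8+5.5 = 11
The minimum is 8.9 mi via Selby → Jorvik → Eskin → Neston.
So from Selby the first move is to Jorvik.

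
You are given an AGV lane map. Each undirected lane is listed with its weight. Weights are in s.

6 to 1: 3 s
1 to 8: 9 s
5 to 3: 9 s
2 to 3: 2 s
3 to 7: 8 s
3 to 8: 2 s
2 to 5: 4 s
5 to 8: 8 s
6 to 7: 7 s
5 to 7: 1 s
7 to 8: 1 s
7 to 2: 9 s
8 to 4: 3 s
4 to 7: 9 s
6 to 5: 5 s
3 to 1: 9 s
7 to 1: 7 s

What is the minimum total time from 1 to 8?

8 s

Enumerating some paths:
1 - 6 - 5 - 7 - 8: 3+5+1+1 = 10
1 - 8: 9 = 9
1 - 6 - 7 - 8: 3+7+1 = 11
1 - 7 - 8: 7+1 = 8
Cheapest is 1 - 7 - 8 at 8 s.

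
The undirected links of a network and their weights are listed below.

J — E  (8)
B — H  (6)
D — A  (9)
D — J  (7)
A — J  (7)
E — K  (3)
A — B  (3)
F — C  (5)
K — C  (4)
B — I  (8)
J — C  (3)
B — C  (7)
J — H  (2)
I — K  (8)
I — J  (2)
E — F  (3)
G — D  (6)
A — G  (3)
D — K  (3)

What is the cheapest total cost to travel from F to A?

Candidate routes:
F → E → J → A: 3+8+7 = 18
F → C → J → A: 5+3+7 = 15
F → E → K → D → A: 3+3+3+9 = 18
F → E → K → D → G → A: 3+3+3+6+3 = 18
Cheapest is F → C → J → A at 15.

15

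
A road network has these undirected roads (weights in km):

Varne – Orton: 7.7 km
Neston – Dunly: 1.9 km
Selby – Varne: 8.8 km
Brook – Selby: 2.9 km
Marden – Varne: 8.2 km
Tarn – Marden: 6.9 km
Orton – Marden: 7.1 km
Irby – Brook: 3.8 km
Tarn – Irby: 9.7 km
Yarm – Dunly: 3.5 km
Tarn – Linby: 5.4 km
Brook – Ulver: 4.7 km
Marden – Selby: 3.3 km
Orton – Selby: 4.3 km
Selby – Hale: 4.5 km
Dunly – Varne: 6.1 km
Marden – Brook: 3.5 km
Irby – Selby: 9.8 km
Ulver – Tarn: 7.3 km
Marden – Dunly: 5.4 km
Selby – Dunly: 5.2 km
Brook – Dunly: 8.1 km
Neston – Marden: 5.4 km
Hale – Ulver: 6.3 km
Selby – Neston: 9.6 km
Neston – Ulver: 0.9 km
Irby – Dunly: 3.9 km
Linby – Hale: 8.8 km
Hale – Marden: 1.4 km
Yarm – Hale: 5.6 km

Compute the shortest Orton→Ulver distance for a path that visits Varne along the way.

Best Orton to Varne: Orton → Varne costing 7.7
Best Varne to Ulver: Varne → Dunly → Neston → Ulver costing 8.9
Total via Varne: 7.7 + 8.9 = 16.6 km.

16.6 km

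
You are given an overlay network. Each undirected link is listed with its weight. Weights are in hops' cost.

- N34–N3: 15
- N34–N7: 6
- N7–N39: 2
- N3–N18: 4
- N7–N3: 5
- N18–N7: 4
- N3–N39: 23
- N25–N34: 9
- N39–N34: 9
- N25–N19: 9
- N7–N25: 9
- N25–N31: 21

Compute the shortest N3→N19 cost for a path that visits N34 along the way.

Best N3 to N34: N3 → N7 → N34 costing 11
Shortest N34→N19: N34 → N25 → N19 = 18
Total via N34: 11 + 18 = 29 hops' cost.

29 hops' cost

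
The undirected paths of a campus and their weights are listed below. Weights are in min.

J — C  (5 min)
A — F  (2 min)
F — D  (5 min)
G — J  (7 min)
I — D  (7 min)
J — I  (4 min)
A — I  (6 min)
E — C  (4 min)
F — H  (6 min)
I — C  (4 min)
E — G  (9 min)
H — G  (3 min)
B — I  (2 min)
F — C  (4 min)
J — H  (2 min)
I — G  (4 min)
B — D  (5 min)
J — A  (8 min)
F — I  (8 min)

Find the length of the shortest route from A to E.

10 min

Compare a few routes:
A → F → I → C → E: 2+8+4+4 = 18
A → I → C → E: 6+4+4 = 14
A → F → C → E: 2+4+4 = 10
A → J → C → E: 8+5+4 = 17
Cheapest is A → F → C → E at 10 min.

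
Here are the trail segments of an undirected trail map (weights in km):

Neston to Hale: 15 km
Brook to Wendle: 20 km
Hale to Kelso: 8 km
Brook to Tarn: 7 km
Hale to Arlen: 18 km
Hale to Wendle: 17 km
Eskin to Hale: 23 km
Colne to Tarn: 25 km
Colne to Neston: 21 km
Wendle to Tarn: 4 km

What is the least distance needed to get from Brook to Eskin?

51 km

Enumerating some paths:
Brook–Tarn–Wendle–Hale–Eskin: 7+4+17+23 = 51
Brook–Wendle–Tarn–Colne–Neston–Hale–Eskin: 20+4+25+21+15+23 = 108
Brook–Tarn–Colne–Neston–Hale–Eskin: 7+25+21+15+23 = 91
Brook–Wendle–Hale–Eskin: 20+17+23 = 60
The minimum is 51 km via Brook–Tarn–Wendle–Hale–Eskin.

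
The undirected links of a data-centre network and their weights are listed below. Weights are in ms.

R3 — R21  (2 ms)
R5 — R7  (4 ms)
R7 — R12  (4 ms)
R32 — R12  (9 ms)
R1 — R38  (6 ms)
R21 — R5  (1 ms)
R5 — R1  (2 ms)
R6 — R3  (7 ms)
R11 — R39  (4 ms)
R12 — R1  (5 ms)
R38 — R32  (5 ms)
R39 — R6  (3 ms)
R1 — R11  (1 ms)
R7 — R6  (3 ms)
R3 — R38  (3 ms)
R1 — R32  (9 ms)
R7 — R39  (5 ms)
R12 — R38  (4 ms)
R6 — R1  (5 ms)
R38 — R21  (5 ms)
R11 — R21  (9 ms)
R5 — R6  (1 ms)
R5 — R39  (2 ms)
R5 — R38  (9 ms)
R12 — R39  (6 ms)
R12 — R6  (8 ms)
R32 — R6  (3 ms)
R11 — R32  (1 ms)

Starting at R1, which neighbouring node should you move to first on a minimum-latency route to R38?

Enumerating some paths:
R1–R5–R21–R38: 2+1+5 = 8
R1–R11–R32–R38: 1+1+5 = 7
R1–R38: 6 = 6
Cheapest is R1–R38 at 6 ms.
So from R1 the first move is to R38.

R38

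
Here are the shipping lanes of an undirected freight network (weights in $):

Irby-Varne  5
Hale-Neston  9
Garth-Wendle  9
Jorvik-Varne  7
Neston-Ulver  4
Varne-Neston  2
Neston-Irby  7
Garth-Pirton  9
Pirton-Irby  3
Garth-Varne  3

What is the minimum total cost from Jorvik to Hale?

$18

Enumerating some paths:
Jorvik–Varne–Irby–Neston–Hale: 7+5+7+9 = 28
Jorvik–Varne–Neston–Hale: 7+2+9 = 18
Cheapest is Jorvik–Varne–Neston–Hale at $18.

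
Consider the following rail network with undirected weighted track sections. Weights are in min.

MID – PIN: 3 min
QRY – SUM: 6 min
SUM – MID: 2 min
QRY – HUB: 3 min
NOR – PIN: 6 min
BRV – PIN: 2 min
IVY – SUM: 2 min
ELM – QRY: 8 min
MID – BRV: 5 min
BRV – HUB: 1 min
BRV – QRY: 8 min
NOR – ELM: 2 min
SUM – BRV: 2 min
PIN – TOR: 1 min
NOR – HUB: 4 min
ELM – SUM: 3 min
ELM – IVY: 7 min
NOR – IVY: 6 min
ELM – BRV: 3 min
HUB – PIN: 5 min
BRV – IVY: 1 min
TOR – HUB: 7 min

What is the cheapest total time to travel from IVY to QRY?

Running Dijkstra from IVY:
IVY: 0
BRV: 1  (via IVY)
HUB: 2  (via BRV)
SUM: 2  (via IVY)
PIN: 3  (via BRV)
ELM: 4  (via BRV)
TOR: 4  (via PIN)
MID: 4  (via SUM)
QRY: 5  (via HUB)
Shortest route: IVY → BRV → HUB → QRY = 5 min.

5 min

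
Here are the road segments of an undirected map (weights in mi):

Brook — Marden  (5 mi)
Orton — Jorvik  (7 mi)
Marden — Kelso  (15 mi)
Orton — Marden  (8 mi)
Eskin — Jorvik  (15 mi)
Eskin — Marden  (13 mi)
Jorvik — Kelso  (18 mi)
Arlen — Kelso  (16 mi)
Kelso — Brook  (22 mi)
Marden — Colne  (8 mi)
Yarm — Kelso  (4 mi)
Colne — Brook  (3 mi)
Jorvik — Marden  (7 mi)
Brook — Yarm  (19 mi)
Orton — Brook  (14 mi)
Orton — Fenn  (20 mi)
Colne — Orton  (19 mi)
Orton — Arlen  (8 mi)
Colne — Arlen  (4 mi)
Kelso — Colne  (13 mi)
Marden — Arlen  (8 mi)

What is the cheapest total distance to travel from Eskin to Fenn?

41 mi

Compare a few routes:
Eskin → Marden → Orton → Fenn: 13+8+20 = 41
Eskin → Jorvik → Orton → Fenn: 15+7+20 = 42
Eskin → Marden → Jorvik → Orton → Fenn: 13+7+7+20 = 47
The minimum is 41 mi via Eskin → Marden → Orton → Fenn.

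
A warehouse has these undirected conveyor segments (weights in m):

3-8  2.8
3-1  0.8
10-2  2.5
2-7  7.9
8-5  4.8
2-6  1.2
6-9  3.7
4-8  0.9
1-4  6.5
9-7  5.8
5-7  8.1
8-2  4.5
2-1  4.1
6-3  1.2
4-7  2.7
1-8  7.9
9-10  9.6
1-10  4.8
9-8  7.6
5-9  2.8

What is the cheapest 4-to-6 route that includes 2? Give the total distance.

Best 4 to 2: 4–8–2 costing 5.4
Shortest 2→6: 2–6 = 1.2
Total via 2: 5.4 + 1.2 = 6.6 m.

6.6 m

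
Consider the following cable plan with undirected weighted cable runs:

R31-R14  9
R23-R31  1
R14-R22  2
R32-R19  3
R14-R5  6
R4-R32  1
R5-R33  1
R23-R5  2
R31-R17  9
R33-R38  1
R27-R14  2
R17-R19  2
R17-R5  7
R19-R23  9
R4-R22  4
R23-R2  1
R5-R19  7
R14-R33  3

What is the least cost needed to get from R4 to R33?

9

Candidate routes:
R4–R32–R19–R5–R33: 1+3+7+1 = 12
R4–R22–R14–R33: 4+2+3 = 9
The minimum is 9 via R4–R22–R14–R33.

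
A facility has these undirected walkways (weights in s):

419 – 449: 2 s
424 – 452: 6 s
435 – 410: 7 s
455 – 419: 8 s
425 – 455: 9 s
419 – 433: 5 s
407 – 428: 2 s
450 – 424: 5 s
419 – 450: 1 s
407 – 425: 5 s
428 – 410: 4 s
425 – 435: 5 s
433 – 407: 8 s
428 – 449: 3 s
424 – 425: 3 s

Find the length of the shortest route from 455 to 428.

13 s

Candidate routes:
455 - 425 - 407 - 428: 9+5+2 = 16
455 - 419 - 449 - 428: 8+2+3 = 13
Cheapest is 455 - 419 - 449 - 428 at 13 s.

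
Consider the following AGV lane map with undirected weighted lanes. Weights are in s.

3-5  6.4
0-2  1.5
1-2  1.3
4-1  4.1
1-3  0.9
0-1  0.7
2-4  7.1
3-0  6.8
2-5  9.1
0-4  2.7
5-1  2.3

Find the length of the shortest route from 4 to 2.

Settle nodes by increasing distance from 4:
4: 0
0: 2.7  (via 4)
1: 3.4  (via 0)
2: 4.2  (via 0)
Shortest route: 4–0–2 = 4.2 s.

4.2 s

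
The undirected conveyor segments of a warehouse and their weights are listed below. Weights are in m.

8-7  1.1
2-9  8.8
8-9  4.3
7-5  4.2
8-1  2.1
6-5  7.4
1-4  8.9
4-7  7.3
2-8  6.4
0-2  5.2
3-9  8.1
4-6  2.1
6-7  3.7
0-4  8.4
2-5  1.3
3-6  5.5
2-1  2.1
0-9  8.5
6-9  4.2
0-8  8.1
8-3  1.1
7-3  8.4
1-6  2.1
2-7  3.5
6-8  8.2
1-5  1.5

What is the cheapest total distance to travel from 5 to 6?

3.6 m

Shortest distances from 5:
5: 0
2: 1.3  (via 5)
1: 1.5  (via 5)
6: 3.6  (via 1)
Shortest route: 5 → 1 → 6 = 3.6 m.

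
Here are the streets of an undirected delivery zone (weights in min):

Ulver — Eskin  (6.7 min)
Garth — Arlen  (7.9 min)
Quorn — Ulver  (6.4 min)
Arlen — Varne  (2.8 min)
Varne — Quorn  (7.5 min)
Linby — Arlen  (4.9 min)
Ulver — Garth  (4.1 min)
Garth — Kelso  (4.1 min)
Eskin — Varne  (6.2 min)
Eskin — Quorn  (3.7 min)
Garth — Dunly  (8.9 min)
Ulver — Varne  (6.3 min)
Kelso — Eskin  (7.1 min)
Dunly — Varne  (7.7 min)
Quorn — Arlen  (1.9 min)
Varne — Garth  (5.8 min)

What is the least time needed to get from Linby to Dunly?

15.4 min

Shortest distances from Linby:
Linby: 0
Arlen: 4.9  (via Linby)
Quorn: 6.8  (via Arlen)
Varne: 7.7  (via Arlen)
Eskin: 10.5  (via Quorn)
Garth: 12.8  (via Arlen)
Ulver: 13.2  (via Quorn)
Dunly: 15.4  (via Varne)
Shortest route: Linby → Arlen → Varne → Dunly = 15.4 min.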